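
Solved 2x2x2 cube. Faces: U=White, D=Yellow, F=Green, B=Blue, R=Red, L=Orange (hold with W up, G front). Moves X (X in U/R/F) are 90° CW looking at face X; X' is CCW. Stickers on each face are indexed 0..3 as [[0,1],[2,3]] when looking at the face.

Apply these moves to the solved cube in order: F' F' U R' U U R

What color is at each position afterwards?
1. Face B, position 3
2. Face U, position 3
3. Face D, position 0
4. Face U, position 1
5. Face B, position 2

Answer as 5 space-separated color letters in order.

After move 1 (F'): F=GGGG U=WWRR R=YRYR D=OOYY L=OWOW
After move 2 (F'): F=GGGG U=WWYY R=OROR D=WWYY L=OROR
After move 3 (U): U=YWYW F=ORGG R=BBOR B=ORBB L=GGOR
After move 4 (R'): R=BRBO U=YBYO F=OWGW D=WRYG B=YRWB
After move 5 (U): U=YYOB F=BRGW R=YRBO B=GGWB L=OWOR
After move 6 (U): U=OYBY F=YRGW R=GGBO B=OWWB L=BROR
After move 7 (R): R=BGOG U=ORBW F=YRGG D=WWYO B=YWYB
Query 1: B[3] = B
Query 2: U[3] = W
Query 3: D[0] = W
Query 4: U[1] = R
Query 5: B[2] = Y

Answer: B W W R Y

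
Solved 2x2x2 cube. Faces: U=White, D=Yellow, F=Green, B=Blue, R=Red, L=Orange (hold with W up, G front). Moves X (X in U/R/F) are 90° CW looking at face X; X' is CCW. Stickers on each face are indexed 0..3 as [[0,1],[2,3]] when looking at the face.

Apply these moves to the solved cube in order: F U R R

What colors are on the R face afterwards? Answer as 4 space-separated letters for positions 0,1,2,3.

Answer: R W B B

Derivation:
After move 1 (F): F=GGGG U=WWOO R=WRWR D=RRYY L=OYOY
After move 2 (U): U=OWOW F=WRGG R=BBWR B=OYBB L=GGOY
After move 3 (R): R=WBRB U=OROG F=WRGY D=RBYO B=WYWB
After move 4 (R): R=RWBB U=OROY F=WBGO D=RWYW B=GYRB
Query: R face = RWBB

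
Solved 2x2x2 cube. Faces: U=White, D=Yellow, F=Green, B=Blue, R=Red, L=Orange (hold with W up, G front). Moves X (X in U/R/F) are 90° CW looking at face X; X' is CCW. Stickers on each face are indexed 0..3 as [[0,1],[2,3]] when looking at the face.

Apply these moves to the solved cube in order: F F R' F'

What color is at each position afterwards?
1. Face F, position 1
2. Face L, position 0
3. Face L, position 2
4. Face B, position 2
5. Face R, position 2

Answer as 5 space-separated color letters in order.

After move 1 (F): F=GGGG U=WWOO R=WRWR D=RRYY L=OYOY
After move 2 (F): F=GGGG U=WWYY R=OROR D=WWYY L=OROR
After move 3 (R'): R=RROO U=WBYB F=GWGY D=WGYG B=YBWB
After move 4 (F'): F=WYGG U=WBRO R=GRWO D=RRYG L=OBOY
Query 1: F[1] = Y
Query 2: L[0] = O
Query 3: L[2] = O
Query 4: B[2] = W
Query 5: R[2] = W

Answer: Y O O W W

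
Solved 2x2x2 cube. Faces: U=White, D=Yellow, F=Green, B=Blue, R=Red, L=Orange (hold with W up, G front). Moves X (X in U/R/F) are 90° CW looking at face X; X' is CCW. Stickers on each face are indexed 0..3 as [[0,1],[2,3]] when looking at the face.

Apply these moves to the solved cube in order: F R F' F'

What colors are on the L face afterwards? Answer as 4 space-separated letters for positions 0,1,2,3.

Answer: O R O W

Derivation:
After move 1 (F): F=GGGG U=WWOO R=WRWR D=RRYY L=OYOY
After move 2 (R): R=WWRR U=WGOG F=GRGY D=RBYB B=OBWB
After move 3 (F'): F=RYGG U=WGWR R=BWRR D=YYYB L=OGOO
After move 4 (F'): F=YGRG U=WGBR R=YWYR D=GOYB L=OROW
Query: L face = OROW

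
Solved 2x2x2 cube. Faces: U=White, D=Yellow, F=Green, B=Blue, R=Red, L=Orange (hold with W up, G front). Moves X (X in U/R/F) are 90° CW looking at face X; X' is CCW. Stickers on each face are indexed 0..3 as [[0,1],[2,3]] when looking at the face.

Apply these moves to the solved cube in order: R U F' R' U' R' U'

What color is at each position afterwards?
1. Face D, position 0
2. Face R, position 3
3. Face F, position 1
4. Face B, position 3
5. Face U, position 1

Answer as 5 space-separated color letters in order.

After move 1 (R): R=RRRR U=WGWG F=GYGY D=YBYB B=WBWB
After move 2 (U): U=WWGG F=RRGY R=WBRR B=OOWB L=GYOO
After move 3 (F'): F=RYRG U=WWWR R=BBYR D=YOYB L=GGOG
After move 4 (R'): R=BRBY U=WWWO F=RWRR D=YYYG B=BOOB
After move 5 (U'): U=WOWW F=GGRR R=RWBY B=BROB L=BOOG
After move 6 (R'): R=WYRB U=WOWB F=GORW D=YGYR B=GRYB
After move 7 (U'): U=OBWW F=BORW R=GORB B=WYYB L=GROG
Query 1: D[0] = Y
Query 2: R[3] = B
Query 3: F[1] = O
Query 4: B[3] = B
Query 5: U[1] = B

Answer: Y B O B B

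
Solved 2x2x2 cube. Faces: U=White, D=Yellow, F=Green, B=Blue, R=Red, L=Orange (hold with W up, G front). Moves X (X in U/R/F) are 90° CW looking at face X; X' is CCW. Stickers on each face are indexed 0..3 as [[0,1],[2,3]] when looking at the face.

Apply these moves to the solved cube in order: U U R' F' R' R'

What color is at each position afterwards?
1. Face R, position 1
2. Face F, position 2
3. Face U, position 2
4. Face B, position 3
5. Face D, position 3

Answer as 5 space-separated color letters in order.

After move 1 (U): U=WWWW F=RRGG R=BBRR B=OOBB L=GGOO
After move 2 (U): U=WWWW F=BBGG R=OORR B=GGBB L=RROO
After move 3 (R'): R=OROR U=WBWG F=BWGW D=YBYG B=YGYB
After move 4 (F'): F=WWBG U=WBOO R=BRYR D=ROYG L=RGOW
After move 5 (R'): R=RRBY U=WYOY F=WBBO D=RWYG B=GGOB
After move 6 (R'): R=RYRB U=WOOG F=WYBY D=RBYO B=GGWB
Query 1: R[1] = Y
Query 2: F[2] = B
Query 3: U[2] = O
Query 4: B[3] = B
Query 5: D[3] = O

Answer: Y B O B O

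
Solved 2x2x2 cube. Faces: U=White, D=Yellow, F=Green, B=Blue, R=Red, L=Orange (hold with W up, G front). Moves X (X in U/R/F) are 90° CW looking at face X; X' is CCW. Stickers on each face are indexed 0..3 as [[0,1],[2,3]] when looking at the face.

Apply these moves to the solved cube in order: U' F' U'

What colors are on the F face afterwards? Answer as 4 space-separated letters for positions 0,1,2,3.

After move 1 (U'): U=WWWW F=OOGG R=GGRR B=RRBB L=BBOO
After move 2 (F'): F=OGOG U=WWGR R=YGYR D=BOYY L=BWOW
After move 3 (U'): U=WRWG F=BWOG R=OGYR B=YGBB L=RROW
Query: F face = BWOG

Answer: B W O G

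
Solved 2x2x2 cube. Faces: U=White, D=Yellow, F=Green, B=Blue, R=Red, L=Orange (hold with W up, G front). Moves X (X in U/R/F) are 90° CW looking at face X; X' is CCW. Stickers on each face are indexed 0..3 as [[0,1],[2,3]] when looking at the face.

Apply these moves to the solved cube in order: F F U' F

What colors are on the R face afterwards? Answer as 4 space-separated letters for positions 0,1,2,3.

After move 1 (F): F=GGGG U=WWOO R=WRWR D=RRYY L=OYOY
After move 2 (F): F=GGGG U=WWYY R=OROR D=WWYY L=OROR
After move 3 (U'): U=WYWY F=ORGG R=GGOR B=ORBB L=BBOR
After move 4 (F): F=GOGR U=WYRB R=WGYR D=OGYY L=BWOW
Query: R face = WGYR

Answer: W G Y R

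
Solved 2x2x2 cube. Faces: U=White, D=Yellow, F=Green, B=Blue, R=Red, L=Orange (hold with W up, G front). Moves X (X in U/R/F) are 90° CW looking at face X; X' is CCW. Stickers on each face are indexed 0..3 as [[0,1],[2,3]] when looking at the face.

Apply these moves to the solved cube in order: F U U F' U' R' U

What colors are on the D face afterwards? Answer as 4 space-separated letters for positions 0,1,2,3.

Answer: R W Y G

Derivation:
After move 1 (F): F=GGGG U=WWOO R=WRWR D=RRYY L=OYOY
After move 2 (U): U=OWOW F=WRGG R=BBWR B=OYBB L=GGOY
After move 3 (U): U=OOWW F=BBGG R=OYWR B=GGBB L=WROY
After move 4 (F'): F=BGBG U=OOOW R=RYRR D=RYYY L=WWOW
After move 5 (U'): U=OWOO F=WWBG R=BGRR B=RYBB L=GGOW
After move 6 (R'): R=GRBR U=OBOR F=WWBO D=RWYG B=YYYB
After move 7 (U): U=OORB F=GRBO R=YYBR B=GGYB L=WWOW
Query: D face = RWYG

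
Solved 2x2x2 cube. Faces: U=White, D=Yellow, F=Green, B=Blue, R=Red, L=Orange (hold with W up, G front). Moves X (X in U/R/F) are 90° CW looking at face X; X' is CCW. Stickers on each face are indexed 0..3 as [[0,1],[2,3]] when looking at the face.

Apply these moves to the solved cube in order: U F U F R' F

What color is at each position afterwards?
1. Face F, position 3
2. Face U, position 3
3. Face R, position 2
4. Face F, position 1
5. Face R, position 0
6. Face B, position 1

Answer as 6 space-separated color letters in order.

Answer: W R G G Y Y

Derivation:
After move 1 (U): U=WWWW F=RRGG R=BBRR B=OOBB L=GGOO
After move 2 (F): F=GRGR U=WWOG R=WBWR D=RBYY L=GYOY
After move 3 (U): U=OWGW F=WBGR R=OOWR B=GYBB L=GROY
After move 4 (F): F=GWRB U=OWYR R=GOWR D=WOYY L=GROB
After move 5 (R'): R=ORGW U=OBYG F=GWRR D=WWYB B=YYOB
After move 6 (F): F=RGRW U=OBBR R=YRGW D=GOYB L=GWOW
Query 1: F[3] = W
Query 2: U[3] = R
Query 3: R[2] = G
Query 4: F[1] = G
Query 5: R[0] = Y
Query 6: B[1] = Y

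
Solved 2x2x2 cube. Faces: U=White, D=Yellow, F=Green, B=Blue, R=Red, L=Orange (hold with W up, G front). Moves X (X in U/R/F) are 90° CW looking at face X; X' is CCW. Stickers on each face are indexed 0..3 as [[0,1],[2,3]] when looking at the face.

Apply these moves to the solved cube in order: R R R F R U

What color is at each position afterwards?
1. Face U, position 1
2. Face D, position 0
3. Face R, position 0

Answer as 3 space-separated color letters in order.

After move 1 (R): R=RRRR U=WGWG F=GYGY D=YBYB B=WBWB
After move 2 (R): R=RRRR U=WYWY F=GBGB D=YWYW B=GBGB
After move 3 (R): R=RRRR U=WBWB F=GWGW D=YGYG B=YBYB
After move 4 (F): F=GGWW U=WBOO R=WRBR D=RRYG L=OYOG
After move 5 (R): R=BWRR U=WGOW F=GRWG D=RYYY B=OBBB
After move 6 (U): U=OWWG F=BWWG R=OBRR B=OYBB L=GROG
Query 1: U[1] = W
Query 2: D[0] = R
Query 3: R[0] = O

Answer: W R O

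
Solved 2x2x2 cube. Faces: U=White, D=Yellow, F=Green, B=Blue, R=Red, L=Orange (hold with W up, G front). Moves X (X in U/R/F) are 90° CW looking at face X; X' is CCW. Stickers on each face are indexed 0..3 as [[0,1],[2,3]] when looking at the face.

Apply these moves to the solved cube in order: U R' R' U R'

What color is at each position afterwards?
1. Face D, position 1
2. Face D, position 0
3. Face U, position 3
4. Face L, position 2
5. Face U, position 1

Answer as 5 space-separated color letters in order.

Answer: R Y G O R

Derivation:
After move 1 (U): U=WWWW F=RRGG R=BBRR B=OOBB L=GGOO
After move 2 (R'): R=BRBR U=WBWO F=RWGW D=YRYG B=YOYB
After move 3 (R'): R=RRBB U=WYWY F=RBGO D=YWYW B=GORB
After move 4 (U): U=WWYY F=RRGO R=GOBB B=GGRB L=RBOO
After move 5 (R'): R=OBGB U=WRYG F=RWGY D=YRYO B=WGWB
Query 1: D[1] = R
Query 2: D[0] = Y
Query 3: U[3] = G
Query 4: L[2] = O
Query 5: U[1] = R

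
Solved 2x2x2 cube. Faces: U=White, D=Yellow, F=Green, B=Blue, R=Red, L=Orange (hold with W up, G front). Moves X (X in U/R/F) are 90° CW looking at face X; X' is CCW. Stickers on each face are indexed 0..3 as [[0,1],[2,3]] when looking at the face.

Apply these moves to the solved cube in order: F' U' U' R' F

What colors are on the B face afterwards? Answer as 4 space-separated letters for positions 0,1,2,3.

Answer: Y G O B

Derivation:
After move 1 (F'): F=GGGG U=WWRR R=YRYR D=OOYY L=OWOW
After move 2 (U'): U=WRWR F=OWGG R=GGYR B=YRBB L=BBOW
After move 3 (U'): U=RRWW F=BBGG R=OWYR B=GGBB L=YROW
After move 4 (R'): R=WROY U=RBWG F=BRGW D=OBYG B=YGOB
After move 5 (F): F=GBWR U=RBWR R=WRGY D=OWYG L=YOOB
Query: B face = YGOB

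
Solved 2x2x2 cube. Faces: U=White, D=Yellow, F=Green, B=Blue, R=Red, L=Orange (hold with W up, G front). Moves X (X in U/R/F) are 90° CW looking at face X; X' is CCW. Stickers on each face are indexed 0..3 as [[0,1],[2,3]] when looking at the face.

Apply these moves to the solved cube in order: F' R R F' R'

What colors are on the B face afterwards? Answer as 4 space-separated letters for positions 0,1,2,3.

Answer: R B W B

Derivation:
After move 1 (F'): F=GGGG U=WWRR R=YRYR D=OOYY L=OWOW
After move 2 (R): R=YYRR U=WGRG F=GOGY D=OBYB B=RBWB
After move 3 (R): R=RYRY U=WORY F=GBGB D=OWYR B=GBGB
After move 4 (F'): F=BBGG U=WORR R=WYOY D=WWYR L=OYOR
After move 5 (R'): R=YYWO U=WGRG F=BOGR D=WBYG B=RBWB
Query: B face = RBWB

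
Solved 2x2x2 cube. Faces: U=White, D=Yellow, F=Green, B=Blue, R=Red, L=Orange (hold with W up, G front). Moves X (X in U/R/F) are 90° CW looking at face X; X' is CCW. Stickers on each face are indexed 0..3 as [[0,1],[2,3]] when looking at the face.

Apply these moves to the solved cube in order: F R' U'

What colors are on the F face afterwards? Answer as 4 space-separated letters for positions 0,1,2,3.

After move 1 (F): F=GGGG U=WWOO R=WRWR D=RRYY L=OYOY
After move 2 (R'): R=RRWW U=WBOB F=GWGO D=RGYG B=YBRB
After move 3 (U'): U=BBWO F=OYGO R=GWWW B=RRRB L=YBOY
Query: F face = OYGO

Answer: O Y G O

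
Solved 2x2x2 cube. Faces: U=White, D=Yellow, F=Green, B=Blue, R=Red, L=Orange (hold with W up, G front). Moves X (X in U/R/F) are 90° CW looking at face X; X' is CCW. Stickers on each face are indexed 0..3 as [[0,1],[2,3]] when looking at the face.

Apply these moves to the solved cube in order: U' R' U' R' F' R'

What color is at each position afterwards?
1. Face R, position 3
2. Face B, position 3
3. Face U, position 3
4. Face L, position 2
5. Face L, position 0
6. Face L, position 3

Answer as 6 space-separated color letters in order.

After move 1 (U'): U=WWWW F=OOGG R=GGRR B=RRBB L=BBOO
After move 2 (R'): R=GRGR U=WBWR F=OWGW D=YOYG B=YRYB
After move 3 (U'): U=BRWW F=BBGW R=OWGR B=GRYB L=YROO
After move 4 (R'): R=WROG U=BYWG F=BRGW D=YBYW B=GROB
After move 5 (F'): F=RWBG U=BYWO R=BRYG D=ROYW L=YGOW
After move 6 (R'): R=RGBY U=BOWG F=RYBO D=RWYG B=WROB
Query 1: R[3] = Y
Query 2: B[3] = B
Query 3: U[3] = G
Query 4: L[2] = O
Query 5: L[0] = Y
Query 6: L[3] = W

Answer: Y B G O Y W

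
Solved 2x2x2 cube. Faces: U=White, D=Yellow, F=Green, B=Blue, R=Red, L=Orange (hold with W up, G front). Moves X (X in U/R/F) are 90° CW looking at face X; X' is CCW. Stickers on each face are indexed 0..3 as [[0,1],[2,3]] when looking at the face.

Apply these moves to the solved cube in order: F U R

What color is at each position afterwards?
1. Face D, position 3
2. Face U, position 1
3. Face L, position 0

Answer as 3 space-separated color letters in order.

After move 1 (F): F=GGGG U=WWOO R=WRWR D=RRYY L=OYOY
After move 2 (U): U=OWOW F=WRGG R=BBWR B=OYBB L=GGOY
After move 3 (R): R=WBRB U=OROG F=WRGY D=RBYO B=WYWB
Query 1: D[3] = O
Query 2: U[1] = R
Query 3: L[0] = G

Answer: O R G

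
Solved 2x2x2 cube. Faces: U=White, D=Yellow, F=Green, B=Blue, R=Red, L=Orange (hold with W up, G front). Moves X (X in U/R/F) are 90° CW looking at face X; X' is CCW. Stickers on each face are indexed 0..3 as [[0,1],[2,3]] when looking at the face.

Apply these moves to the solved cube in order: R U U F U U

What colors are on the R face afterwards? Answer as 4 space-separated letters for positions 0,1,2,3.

After move 1 (R): R=RRRR U=WGWG F=GYGY D=YBYB B=WBWB
After move 2 (U): U=WWGG F=RRGY R=WBRR B=OOWB L=GYOO
After move 3 (U): U=GWGW F=WBGY R=OORR B=GYWB L=RROO
After move 4 (F): F=GWYB U=GWOR R=GOWR D=ROYB L=RYOB
After move 5 (U): U=OGRW F=GOYB R=GYWR B=RYWB L=GWOB
After move 6 (U): U=ROWG F=GYYB R=RYWR B=GWWB L=GOOB
Query: R face = RYWR

Answer: R Y W R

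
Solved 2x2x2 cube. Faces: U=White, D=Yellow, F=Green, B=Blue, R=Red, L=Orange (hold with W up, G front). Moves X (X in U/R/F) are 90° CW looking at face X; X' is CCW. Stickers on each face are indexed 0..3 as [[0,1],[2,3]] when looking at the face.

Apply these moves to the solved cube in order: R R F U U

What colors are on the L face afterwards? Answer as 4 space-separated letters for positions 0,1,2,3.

Answer: W R O W

Derivation:
After move 1 (R): R=RRRR U=WGWG F=GYGY D=YBYB B=WBWB
After move 2 (R): R=RRRR U=WYWY F=GBGB D=YWYW B=GBGB
After move 3 (F): F=GGBB U=WYOO R=WRYR D=RRYW L=OYOW
After move 4 (U): U=OWOY F=WRBB R=GBYR B=OYGB L=GGOW
After move 5 (U): U=OOYW F=GBBB R=OYYR B=GGGB L=WROW
Query: L face = WROW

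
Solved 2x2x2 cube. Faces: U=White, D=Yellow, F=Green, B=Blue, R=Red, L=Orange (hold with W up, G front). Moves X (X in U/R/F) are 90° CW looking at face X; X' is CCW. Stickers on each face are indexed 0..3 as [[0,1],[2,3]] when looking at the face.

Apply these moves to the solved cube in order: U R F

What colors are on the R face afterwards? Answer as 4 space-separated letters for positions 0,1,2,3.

Answer: W B G B

Derivation:
After move 1 (U): U=WWWW F=RRGG R=BBRR B=OOBB L=GGOO
After move 2 (R): R=RBRB U=WRWG F=RYGY D=YBYO B=WOWB
After move 3 (F): F=GRYY U=WROG R=WBGB D=RRYO L=GYOB
Query: R face = WBGB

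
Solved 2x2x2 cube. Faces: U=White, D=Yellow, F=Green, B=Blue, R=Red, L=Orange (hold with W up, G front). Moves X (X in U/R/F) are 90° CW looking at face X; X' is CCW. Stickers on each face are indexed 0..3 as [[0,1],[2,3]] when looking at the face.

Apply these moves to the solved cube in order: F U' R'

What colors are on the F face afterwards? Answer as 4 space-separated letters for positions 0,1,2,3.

After move 1 (F): F=GGGG U=WWOO R=WRWR D=RRYY L=OYOY
After move 2 (U'): U=WOWO F=OYGG R=GGWR B=WRBB L=BBOY
After move 3 (R'): R=GRGW U=WBWW F=OOGO D=RYYG B=YRRB
Query: F face = OOGO

Answer: O O G O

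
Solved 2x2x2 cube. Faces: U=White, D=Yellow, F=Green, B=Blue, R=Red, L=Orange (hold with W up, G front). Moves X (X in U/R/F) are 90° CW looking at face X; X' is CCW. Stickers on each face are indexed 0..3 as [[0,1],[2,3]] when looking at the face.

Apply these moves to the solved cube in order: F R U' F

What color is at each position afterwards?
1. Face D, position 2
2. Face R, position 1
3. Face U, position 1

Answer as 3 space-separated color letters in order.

Answer: Y R G

Derivation:
After move 1 (F): F=GGGG U=WWOO R=WRWR D=RRYY L=OYOY
After move 2 (R): R=WWRR U=WGOG F=GRGY D=RBYB B=OBWB
After move 3 (U'): U=GGWO F=OYGY R=GRRR B=WWWB L=OBOY
After move 4 (F): F=GOYY U=GGYB R=WROR D=RGYB L=OROB
Query 1: D[2] = Y
Query 2: R[1] = R
Query 3: U[1] = G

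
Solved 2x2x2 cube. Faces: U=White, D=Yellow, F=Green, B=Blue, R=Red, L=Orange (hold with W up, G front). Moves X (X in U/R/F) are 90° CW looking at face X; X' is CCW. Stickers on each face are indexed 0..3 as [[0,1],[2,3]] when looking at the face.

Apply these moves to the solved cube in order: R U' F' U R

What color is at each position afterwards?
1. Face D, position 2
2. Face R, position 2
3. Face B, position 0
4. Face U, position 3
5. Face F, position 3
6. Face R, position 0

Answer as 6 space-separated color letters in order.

After move 1 (R): R=RRRR U=WGWG F=GYGY D=YBYB B=WBWB
After move 2 (U'): U=GGWW F=OOGY R=GYRR B=RRWB L=WBOO
After move 3 (F'): F=OYOG U=GGGR R=BYYR D=BOYB L=WWOW
After move 4 (U): U=GGRG F=BYOG R=RRYR B=WWWB L=OYOW
After move 5 (R): R=YRRR U=GYRG F=BOOB D=BWYW B=GWGB
Query 1: D[2] = Y
Query 2: R[2] = R
Query 3: B[0] = G
Query 4: U[3] = G
Query 5: F[3] = B
Query 6: R[0] = Y

Answer: Y R G G B Y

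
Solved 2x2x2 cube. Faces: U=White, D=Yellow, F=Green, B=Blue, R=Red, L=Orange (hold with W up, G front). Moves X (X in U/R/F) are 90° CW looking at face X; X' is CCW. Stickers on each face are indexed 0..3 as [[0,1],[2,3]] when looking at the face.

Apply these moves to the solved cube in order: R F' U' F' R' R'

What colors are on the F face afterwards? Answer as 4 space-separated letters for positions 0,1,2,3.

After move 1 (R): R=RRRR U=WGWG F=GYGY D=YBYB B=WBWB
After move 2 (F'): F=YYGG U=WGRR R=BRYR D=OOYB L=OGOW
After move 3 (U'): U=GRWR F=OGGG R=YYYR B=BRWB L=WBOW
After move 4 (F'): F=GGOG U=GRYY R=OYOR D=BWYB L=WROW
After move 5 (R'): R=YROO U=GWYB F=GROY D=BGYG B=BRWB
After move 6 (R'): R=ROYO U=GWYB F=GWOB D=BRYY B=GRGB
Query: F face = GWOB

Answer: G W O B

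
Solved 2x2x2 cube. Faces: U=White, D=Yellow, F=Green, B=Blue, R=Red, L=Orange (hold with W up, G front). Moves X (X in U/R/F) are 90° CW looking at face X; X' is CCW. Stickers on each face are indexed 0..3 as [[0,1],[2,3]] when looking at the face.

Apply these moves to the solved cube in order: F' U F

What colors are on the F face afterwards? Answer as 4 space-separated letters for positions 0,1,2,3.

After move 1 (F'): F=GGGG U=WWRR R=YRYR D=OOYY L=OWOW
After move 2 (U): U=RWRW F=YRGG R=BBYR B=OWBB L=GGOW
After move 3 (F): F=GYGR U=RWWG R=RBWR D=YBYY L=GOOO
Query: F face = GYGR

Answer: G Y G R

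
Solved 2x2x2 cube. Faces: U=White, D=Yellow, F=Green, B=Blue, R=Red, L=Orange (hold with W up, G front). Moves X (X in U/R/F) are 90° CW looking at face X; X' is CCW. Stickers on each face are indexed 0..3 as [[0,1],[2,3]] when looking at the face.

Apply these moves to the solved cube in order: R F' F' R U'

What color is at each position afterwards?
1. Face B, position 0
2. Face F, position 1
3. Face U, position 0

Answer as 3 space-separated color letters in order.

After move 1 (R): R=RRRR U=WGWG F=GYGY D=YBYB B=WBWB
After move 2 (F'): F=YYGG U=WGRR R=BRYR D=OOYB L=OGOW
After move 3 (F'): F=YGYG U=WGBY R=OROR D=GWYB L=OROR
After move 4 (R): R=OORR U=WGBG F=YWYB D=GWYW B=YBGB
After move 5 (U'): U=GGWB F=ORYB R=YWRR B=OOGB L=YBOR
Query 1: B[0] = O
Query 2: F[1] = R
Query 3: U[0] = G

Answer: O R G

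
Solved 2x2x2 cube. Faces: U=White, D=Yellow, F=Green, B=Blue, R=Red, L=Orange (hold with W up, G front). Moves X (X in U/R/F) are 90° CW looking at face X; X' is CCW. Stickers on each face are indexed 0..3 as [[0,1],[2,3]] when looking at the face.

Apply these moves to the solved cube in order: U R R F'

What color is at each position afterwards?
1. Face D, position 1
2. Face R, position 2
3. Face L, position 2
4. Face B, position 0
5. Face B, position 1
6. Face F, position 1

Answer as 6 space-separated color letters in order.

After move 1 (U): U=WWWW F=RRGG R=BBRR B=OOBB L=GGOO
After move 2 (R): R=RBRB U=WRWG F=RYGY D=YBYO B=WOWB
After move 3 (R): R=RRBB U=WYWY F=RBGO D=YWYW B=GORB
After move 4 (F'): F=BORG U=WYRB R=WRYB D=GOYW L=GYOW
Query 1: D[1] = O
Query 2: R[2] = Y
Query 3: L[2] = O
Query 4: B[0] = G
Query 5: B[1] = O
Query 6: F[1] = O

Answer: O Y O G O O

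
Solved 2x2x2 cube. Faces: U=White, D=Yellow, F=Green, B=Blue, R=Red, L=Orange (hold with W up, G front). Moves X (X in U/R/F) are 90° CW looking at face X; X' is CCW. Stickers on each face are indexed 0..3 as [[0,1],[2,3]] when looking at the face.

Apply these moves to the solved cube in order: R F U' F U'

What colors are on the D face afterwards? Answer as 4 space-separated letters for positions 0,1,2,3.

After move 1 (R): R=RRRR U=WGWG F=GYGY D=YBYB B=WBWB
After move 2 (F): F=GGYY U=WGOO R=WRGR D=RRYB L=OYOB
After move 3 (U'): U=GOWO F=OYYY R=GGGR B=WRWB L=WBOB
After move 4 (F): F=YOYY U=GOBB R=WGOR D=GGYB L=WROR
After move 5 (U'): U=OBGB F=WRYY R=YOOR B=WGWB L=WROR
Query: D face = GGYB

Answer: G G Y B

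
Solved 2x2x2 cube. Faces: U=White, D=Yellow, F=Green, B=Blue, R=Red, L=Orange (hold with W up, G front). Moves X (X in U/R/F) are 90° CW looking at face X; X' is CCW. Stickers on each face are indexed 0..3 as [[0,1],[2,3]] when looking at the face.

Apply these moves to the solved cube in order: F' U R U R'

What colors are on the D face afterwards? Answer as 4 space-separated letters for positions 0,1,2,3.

After move 1 (F'): F=GGGG U=WWRR R=YRYR D=OOYY L=OWOW
After move 2 (U): U=RWRW F=YRGG R=BBYR B=OWBB L=GGOW
After move 3 (R): R=YBRB U=RRRG F=YOGY D=OBYO B=WWWB
After move 4 (U): U=RRGR F=YBGY R=WWRB B=GGWB L=YOOW
After move 5 (R'): R=WBWR U=RWGG F=YRGR D=OBYY B=OGBB
Query: D face = OBYY

Answer: O B Y Y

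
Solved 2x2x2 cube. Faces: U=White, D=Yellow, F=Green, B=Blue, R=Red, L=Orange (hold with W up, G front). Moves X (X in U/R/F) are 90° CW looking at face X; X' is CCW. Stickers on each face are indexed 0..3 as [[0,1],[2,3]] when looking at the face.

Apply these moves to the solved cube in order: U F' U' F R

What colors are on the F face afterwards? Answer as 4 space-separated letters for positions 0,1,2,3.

After move 1 (U): U=WWWW F=RRGG R=BBRR B=OOBB L=GGOO
After move 2 (F'): F=RGRG U=WWBR R=YBYR D=GOYY L=GWOW
After move 3 (U'): U=WRWB F=GWRG R=RGYR B=YBBB L=OOOW
After move 4 (F): F=RGGW U=WRWO R=WGBR D=YRYY L=OGOO
After move 5 (R): R=BWRG U=WGWW F=RRGY D=YBYY B=OBRB
Query: F face = RRGY

Answer: R R G Y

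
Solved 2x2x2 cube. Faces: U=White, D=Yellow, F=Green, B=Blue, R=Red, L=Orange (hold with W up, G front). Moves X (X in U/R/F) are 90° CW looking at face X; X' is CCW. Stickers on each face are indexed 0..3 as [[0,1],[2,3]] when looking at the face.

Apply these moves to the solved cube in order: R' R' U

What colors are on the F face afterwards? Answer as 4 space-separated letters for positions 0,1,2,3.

Answer: R R G B

Derivation:
After move 1 (R'): R=RRRR U=WBWB F=GWGW D=YGYG B=YBYB
After move 2 (R'): R=RRRR U=WYWY F=GBGB D=YWYW B=GBGB
After move 3 (U): U=WWYY F=RRGB R=GBRR B=OOGB L=GBOO
Query: F face = RRGB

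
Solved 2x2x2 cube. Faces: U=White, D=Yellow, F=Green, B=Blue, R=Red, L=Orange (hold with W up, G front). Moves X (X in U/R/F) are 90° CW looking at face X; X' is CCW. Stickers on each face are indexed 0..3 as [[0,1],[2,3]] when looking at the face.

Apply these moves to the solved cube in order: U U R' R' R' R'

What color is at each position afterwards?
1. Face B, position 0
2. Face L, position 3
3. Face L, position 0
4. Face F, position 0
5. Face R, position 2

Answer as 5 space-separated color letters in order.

Answer: G O R B R

Derivation:
After move 1 (U): U=WWWW F=RRGG R=BBRR B=OOBB L=GGOO
After move 2 (U): U=WWWW F=BBGG R=OORR B=GGBB L=RROO
After move 3 (R'): R=OROR U=WBWG F=BWGW D=YBYG B=YGYB
After move 4 (R'): R=RROO U=WYWY F=BBGG D=YWYW B=GGBB
After move 5 (R'): R=RORO U=WBWG F=BYGY D=YBYG B=WGWB
After move 6 (R'): R=OORR U=WWWW F=BBGG D=YYYY B=GGBB
Query 1: B[0] = G
Query 2: L[3] = O
Query 3: L[0] = R
Query 4: F[0] = B
Query 5: R[2] = R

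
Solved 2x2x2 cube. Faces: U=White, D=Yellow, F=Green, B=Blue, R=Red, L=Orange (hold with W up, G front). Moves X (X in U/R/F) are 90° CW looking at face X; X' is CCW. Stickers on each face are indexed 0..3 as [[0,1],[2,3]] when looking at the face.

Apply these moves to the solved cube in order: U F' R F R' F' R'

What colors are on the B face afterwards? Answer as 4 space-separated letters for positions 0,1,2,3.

Answer: O O B B

Derivation:
After move 1 (U): U=WWWW F=RRGG R=BBRR B=OOBB L=GGOO
After move 2 (F'): F=RGRG U=WWBR R=YBYR D=GOYY L=GWOW
After move 3 (R): R=YYRB U=WGBG F=RORY D=GBYO B=ROWB
After move 4 (F): F=RRYO U=WGWW R=BYGB D=RYYO L=GGOB
After move 5 (R'): R=YBBG U=WWWR F=RGYW D=RRYO B=OOYB
After move 6 (F'): F=GWRY U=WWYB R=RBRG D=GBYO L=GROW
After move 7 (R'): R=BGRR U=WYYO F=GWRB D=GWYY B=OOBB
Query: B face = OOBB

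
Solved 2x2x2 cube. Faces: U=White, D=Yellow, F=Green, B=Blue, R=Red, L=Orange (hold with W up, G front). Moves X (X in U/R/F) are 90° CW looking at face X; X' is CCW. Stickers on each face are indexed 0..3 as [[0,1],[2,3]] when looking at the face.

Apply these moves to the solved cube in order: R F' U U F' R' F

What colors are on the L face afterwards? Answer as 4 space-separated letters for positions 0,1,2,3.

After move 1 (R): R=RRRR U=WGWG F=GYGY D=YBYB B=WBWB
After move 2 (F'): F=YYGG U=WGRR R=BRYR D=OOYB L=OGOW
After move 3 (U): U=RWRG F=BRGG R=WBYR B=OGWB L=YYOW
After move 4 (U): U=RRGW F=WBGG R=OGYR B=YYWB L=BROW
After move 5 (F'): F=BGWG U=RROY R=OGOR D=RWYB L=BWOG
After move 6 (R'): R=GROO U=RWOY F=BRWY D=RGYG B=BYWB
After move 7 (F): F=WBYR U=RWGW R=ORYO D=OGYG L=BROG
Query: L face = BROG

Answer: B R O G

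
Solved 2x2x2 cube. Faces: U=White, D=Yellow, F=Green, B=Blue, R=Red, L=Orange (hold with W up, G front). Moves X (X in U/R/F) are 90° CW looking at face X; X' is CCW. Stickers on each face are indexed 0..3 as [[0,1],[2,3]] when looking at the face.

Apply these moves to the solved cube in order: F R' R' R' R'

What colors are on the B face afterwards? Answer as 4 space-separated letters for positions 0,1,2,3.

After move 1 (F): F=GGGG U=WWOO R=WRWR D=RRYY L=OYOY
After move 2 (R'): R=RRWW U=WBOB F=GWGO D=RGYG B=YBRB
After move 3 (R'): R=RWRW U=WROY F=GBGB D=RWYO B=GBGB
After move 4 (R'): R=WWRR U=WGOG F=GRGY D=RBYB B=OBWB
After move 5 (R'): R=WRWR U=WWOO F=GGGG D=RRYY B=BBBB
Query: B face = BBBB

Answer: B B B B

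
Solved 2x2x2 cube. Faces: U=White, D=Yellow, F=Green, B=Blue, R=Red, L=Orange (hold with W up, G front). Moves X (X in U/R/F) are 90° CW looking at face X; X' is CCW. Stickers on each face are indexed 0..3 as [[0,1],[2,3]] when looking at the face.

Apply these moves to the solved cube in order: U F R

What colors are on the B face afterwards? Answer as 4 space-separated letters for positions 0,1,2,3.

Answer: G O W B

Derivation:
After move 1 (U): U=WWWW F=RRGG R=BBRR B=OOBB L=GGOO
After move 2 (F): F=GRGR U=WWOG R=WBWR D=RBYY L=GYOY
After move 3 (R): R=WWRB U=WROR F=GBGY D=RBYO B=GOWB
Query: B face = GOWB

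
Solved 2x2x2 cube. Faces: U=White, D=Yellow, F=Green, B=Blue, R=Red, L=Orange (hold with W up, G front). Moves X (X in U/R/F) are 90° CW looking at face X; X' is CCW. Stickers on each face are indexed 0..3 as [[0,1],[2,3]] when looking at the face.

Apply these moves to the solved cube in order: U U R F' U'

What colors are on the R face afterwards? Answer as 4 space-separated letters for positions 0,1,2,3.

After move 1 (U): U=WWWW F=RRGG R=BBRR B=OOBB L=GGOO
After move 2 (U): U=WWWW F=BBGG R=OORR B=GGBB L=RROO
After move 3 (R): R=RORO U=WBWG F=BYGY D=YBYG B=WGWB
After move 4 (F'): F=YYBG U=WBRR R=BOYO D=ROYG L=RGOW
After move 5 (U'): U=BRWR F=RGBG R=YYYO B=BOWB L=WGOW
Query: R face = YYYO

Answer: Y Y Y O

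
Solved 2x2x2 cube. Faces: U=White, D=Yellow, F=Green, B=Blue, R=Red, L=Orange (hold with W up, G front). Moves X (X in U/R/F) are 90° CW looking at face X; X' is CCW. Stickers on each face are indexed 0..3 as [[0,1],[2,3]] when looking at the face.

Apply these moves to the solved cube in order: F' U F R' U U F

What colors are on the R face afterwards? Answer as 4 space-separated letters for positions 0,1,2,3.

After move 1 (F'): F=GGGG U=WWRR R=YRYR D=OOYY L=OWOW
After move 2 (U): U=RWRW F=YRGG R=BBYR B=OWBB L=GGOW
After move 3 (F): F=GYGR U=RWWG R=RBWR D=YBYY L=GOOO
After move 4 (R'): R=BRRW U=RBWO F=GWGG D=YYYR B=YWBB
After move 5 (U): U=WROB F=BRGG R=YWRW B=GOBB L=GWOO
After move 6 (U): U=OWBR F=YWGG R=GORW B=GWBB L=BROO
After move 7 (F): F=GYGW U=OWOR R=BORW D=RGYR L=BYOY
Query: R face = BORW

Answer: B O R W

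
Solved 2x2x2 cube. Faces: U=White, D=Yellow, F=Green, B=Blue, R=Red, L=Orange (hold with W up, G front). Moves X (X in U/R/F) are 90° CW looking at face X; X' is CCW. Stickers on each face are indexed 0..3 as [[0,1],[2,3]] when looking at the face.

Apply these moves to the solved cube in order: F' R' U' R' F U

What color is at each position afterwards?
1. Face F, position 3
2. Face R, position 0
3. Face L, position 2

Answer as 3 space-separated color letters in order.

Answer: B G O

Derivation:
After move 1 (F'): F=GGGG U=WWRR R=YRYR D=OOYY L=OWOW
After move 2 (R'): R=RRYY U=WBRB F=GWGR D=OGYG B=YBOB
After move 3 (U'): U=BBWR F=OWGR R=GWYY B=RROB L=YBOW
After move 4 (R'): R=WYGY U=BOWR F=OBGR D=OWYR B=GRGB
After move 5 (F): F=GORB U=BOWB R=WYRY D=GWYR L=YOOW
After move 6 (U): U=WBBO F=WYRB R=GRRY B=YOGB L=GOOW
Query 1: F[3] = B
Query 2: R[0] = G
Query 3: L[2] = O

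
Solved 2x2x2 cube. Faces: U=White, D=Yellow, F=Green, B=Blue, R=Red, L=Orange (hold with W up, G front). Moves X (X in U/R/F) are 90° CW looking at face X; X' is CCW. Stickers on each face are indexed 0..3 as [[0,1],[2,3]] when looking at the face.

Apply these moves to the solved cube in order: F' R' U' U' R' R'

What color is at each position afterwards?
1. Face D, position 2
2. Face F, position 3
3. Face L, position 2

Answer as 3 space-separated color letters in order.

Answer: Y G O

Derivation:
After move 1 (F'): F=GGGG U=WWRR R=YRYR D=OOYY L=OWOW
After move 2 (R'): R=RRYY U=WBRB F=GWGR D=OGYG B=YBOB
After move 3 (U'): U=BBWR F=OWGR R=GWYY B=RROB L=YBOW
After move 4 (U'): U=BRBW F=YBGR R=OWYY B=GWOB L=RROW
After move 5 (R'): R=WYOY U=BOBG F=YRGW D=OBYR B=GWGB
After move 6 (R'): R=YYWO U=BGBG F=YOGG D=ORYW B=RWBB
Query 1: D[2] = Y
Query 2: F[3] = G
Query 3: L[2] = O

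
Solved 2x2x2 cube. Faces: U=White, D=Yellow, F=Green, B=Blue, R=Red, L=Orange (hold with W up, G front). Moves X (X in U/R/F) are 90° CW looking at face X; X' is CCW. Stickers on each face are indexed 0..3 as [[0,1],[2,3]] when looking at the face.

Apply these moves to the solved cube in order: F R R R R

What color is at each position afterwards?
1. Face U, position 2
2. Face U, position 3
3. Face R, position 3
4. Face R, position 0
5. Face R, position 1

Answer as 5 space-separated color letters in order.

Answer: O O R W R

Derivation:
After move 1 (F): F=GGGG U=WWOO R=WRWR D=RRYY L=OYOY
After move 2 (R): R=WWRR U=WGOG F=GRGY D=RBYB B=OBWB
After move 3 (R): R=RWRW U=WROY F=GBGB D=RWYO B=GBGB
After move 4 (R): R=RRWW U=WBOB F=GWGO D=RGYG B=YBRB
After move 5 (R): R=WRWR U=WWOO F=GGGG D=RRYY B=BBBB
Query 1: U[2] = O
Query 2: U[3] = O
Query 3: R[3] = R
Query 4: R[0] = W
Query 5: R[1] = R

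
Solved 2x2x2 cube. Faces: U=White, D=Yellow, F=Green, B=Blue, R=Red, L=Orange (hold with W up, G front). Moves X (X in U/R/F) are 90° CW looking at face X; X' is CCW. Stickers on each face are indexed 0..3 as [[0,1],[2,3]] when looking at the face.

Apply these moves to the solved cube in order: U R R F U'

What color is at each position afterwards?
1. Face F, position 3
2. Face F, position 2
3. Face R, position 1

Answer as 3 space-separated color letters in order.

Answer: B O R

Derivation:
After move 1 (U): U=WWWW F=RRGG R=BBRR B=OOBB L=GGOO
After move 2 (R): R=RBRB U=WRWG F=RYGY D=YBYO B=WOWB
After move 3 (R): R=RRBB U=WYWY F=RBGO D=YWYW B=GORB
After move 4 (F): F=GROB U=WYOG R=WRYB D=BRYW L=GYOW
After move 5 (U'): U=YGWO F=GYOB R=GRYB B=WRRB L=GOOW
Query 1: F[3] = B
Query 2: F[2] = O
Query 3: R[1] = R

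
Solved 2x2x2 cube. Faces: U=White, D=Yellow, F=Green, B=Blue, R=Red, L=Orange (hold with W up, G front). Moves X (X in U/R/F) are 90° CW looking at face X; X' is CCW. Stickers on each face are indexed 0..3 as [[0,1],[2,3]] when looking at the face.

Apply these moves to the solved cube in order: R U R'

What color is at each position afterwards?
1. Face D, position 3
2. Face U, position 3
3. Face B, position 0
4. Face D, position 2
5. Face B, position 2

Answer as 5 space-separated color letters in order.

Answer: Y O B Y B

Derivation:
After move 1 (R): R=RRRR U=WGWG F=GYGY D=YBYB B=WBWB
After move 2 (U): U=WWGG F=RRGY R=WBRR B=OOWB L=GYOO
After move 3 (R'): R=BRWR U=WWGO F=RWGG D=YRYY B=BOBB
Query 1: D[3] = Y
Query 2: U[3] = O
Query 3: B[0] = B
Query 4: D[2] = Y
Query 5: B[2] = B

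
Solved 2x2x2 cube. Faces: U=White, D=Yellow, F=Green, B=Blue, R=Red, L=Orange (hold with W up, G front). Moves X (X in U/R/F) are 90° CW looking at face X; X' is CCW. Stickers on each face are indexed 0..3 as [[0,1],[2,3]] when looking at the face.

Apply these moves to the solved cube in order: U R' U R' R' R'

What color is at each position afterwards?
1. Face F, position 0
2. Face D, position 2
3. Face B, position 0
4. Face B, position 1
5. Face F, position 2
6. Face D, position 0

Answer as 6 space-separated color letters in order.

After move 1 (U): U=WWWW F=RRGG R=BBRR B=OOBB L=GGOO
After move 2 (R'): R=BRBR U=WBWO F=RWGW D=YRYG B=YOYB
After move 3 (U): U=WWOB F=BRGW R=YOBR B=GGYB L=RWOO
After move 4 (R'): R=ORYB U=WYOG F=BWGB D=YRYW B=GGRB
After move 5 (R'): R=RBOY U=WROG F=BYGG D=YWYB B=WGRB
After move 6 (R'): R=BYRO U=WROW F=BRGG D=YYYG B=BGWB
Query 1: F[0] = B
Query 2: D[2] = Y
Query 3: B[0] = B
Query 4: B[1] = G
Query 5: F[2] = G
Query 6: D[0] = Y

Answer: B Y B G G Y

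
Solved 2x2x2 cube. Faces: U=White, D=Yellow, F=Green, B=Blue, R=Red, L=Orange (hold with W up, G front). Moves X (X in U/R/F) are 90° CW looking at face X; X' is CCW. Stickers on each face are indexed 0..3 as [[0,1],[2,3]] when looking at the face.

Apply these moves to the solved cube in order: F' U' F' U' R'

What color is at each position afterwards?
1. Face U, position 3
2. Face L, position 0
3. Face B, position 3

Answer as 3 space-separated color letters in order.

Answer: O Y B

Derivation:
After move 1 (F'): F=GGGG U=WWRR R=YRYR D=OOYY L=OWOW
After move 2 (U'): U=WRWR F=OWGG R=GGYR B=YRBB L=BBOW
After move 3 (F'): F=WGOG U=WRGY R=OGOR D=BWYY L=BROW
After move 4 (U'): U=RYWG F=BROG R=WGOR B=OGBB L=YROW
After move 5 (R'): R=GRWO U=RBWO F=BYOG D=BRYG B=YGWB
Query 1: U[3] = O
Query 2: L[0] = Y
Query 3: B[3] = B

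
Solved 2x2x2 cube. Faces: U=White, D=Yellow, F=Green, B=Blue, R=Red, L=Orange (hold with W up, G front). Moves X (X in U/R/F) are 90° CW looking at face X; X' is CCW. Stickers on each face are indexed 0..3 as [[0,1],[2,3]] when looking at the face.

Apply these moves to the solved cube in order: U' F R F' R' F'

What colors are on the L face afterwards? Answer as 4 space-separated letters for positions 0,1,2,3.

Answer: B B O W

Derivation:
After move 1 (U'): U=WWWW F=OOGG R=GGRR B=RRBB L=BBOO
After move 2 (F): F=GOGO U=WWOB R=WGWR D=RGYY L=BYOY
After move 3 (R): R=WWRG U=WOOO F=GGGY D=RBYR B=BRWB
After move 4 (F'): F=GYGG U=WOWR R=BWRG D=YYYR L=BOOO
After move 5 (R'): R=WGBR U=WWWB F=GOGR D=YYYG B=RRYB
After move 6 (F'): F=ORGG U=WWWB R=YGYR D=OOYG L=BBOW
Query: L face = BBOW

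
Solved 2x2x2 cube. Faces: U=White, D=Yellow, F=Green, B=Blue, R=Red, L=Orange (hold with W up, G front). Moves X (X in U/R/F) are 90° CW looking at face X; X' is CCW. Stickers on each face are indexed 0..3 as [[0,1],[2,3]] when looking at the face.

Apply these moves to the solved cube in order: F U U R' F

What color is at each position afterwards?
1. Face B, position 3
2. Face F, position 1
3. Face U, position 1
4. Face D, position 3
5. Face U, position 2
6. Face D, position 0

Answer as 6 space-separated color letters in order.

Answer: B B B G Y O

Derivation:
After move 1 (F): F=GGGG U=WWOO R=WRWR D=RRYY L=OYOY
After move 2 (U): U=OWOW F=WRGG R=BBWR B=OYBB L=GGOY
After move 3 (U): U=OOWW F=BBGG R=OYWR B=GGBB L=WROY
After move 4 (R'): R=YROW U=OBWG F=BOGW D=RBYG B=YGRB
After move 5 (F): F=GBWO U=OBYR R=WRGW D=OYYG L=WROB
Query 1: B[3] = B
Query 2: F[1] = B
Query 3: U[1] = B
Query 4: D[3] = G
Query 5: U[2] = Y
Query 6: D[0] = O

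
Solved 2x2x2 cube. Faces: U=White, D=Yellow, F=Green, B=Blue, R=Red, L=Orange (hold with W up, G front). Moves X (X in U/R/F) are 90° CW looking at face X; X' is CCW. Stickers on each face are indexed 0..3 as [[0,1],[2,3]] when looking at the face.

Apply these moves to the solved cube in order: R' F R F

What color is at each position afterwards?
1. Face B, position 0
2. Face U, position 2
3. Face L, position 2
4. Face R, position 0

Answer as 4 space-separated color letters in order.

Answer: O G O O

Derivation:
After move 1 (R'): R=RRRR U=WBWB F=GWGW D=YGYG B=YBYB
After move 2 (F): F=GGWW U=WBOO R=WRBR D=RRYG L=OYOG
After move 3 (R): R=BWRR U=WGOW F=GRWG D=RYYY B=OBBB
After move 4 (F): F=WGGR U=WGGY R=OWWR D=RBYY L=OROY
Query 1: B[0] = O
Query 2: U[2] = G
Query 3: L[2] = O
Query 4: R[0] = O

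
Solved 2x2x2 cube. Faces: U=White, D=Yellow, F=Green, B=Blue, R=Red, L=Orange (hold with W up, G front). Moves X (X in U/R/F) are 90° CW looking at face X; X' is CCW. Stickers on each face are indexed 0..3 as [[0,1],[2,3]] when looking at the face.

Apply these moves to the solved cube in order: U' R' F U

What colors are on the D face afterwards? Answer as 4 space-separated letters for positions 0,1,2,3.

After move 1 (U'): U=WWWW F=OOGG R=GGRR B=RRBB L=BBOO
After move 2 (R'): R=GRGR U=WBWR F=OWGW D=YOYG B=YRYB
After move 3 (F): F=GOWW U=WBOB R=WRRR D=GGYG L=BYOO
After move 4 (U): U=OWBB F=WRWW R=YRRR B=BYYB L=GOOO
Query: D face = GGYG

Answer: G G Y G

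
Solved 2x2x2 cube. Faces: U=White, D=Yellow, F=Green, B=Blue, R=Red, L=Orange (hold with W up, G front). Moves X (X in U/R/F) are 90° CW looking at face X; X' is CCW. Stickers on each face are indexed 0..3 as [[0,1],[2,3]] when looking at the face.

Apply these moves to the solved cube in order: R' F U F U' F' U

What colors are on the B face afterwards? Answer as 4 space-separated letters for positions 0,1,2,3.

Answer: O G Y B

Derivation:
After move 1 (R'): R=RRRR U=WBWB F=GWGW D=YGYG B=YBYB
After move 2 (F): F=GGWW U=WBOO R=WRBR D=RRYG L=OYOG
After move 3 (U): U=OWOB F=WRWW R=YBBR B=OYYB L=GGOG
After move 4 (F): F=WWWR U=OWGG R=OBBR D=BYYG L=GROR
After move 5 (U'): U=WGOG F=GRWR R=WWBR B=OBYB L=OYOR
After move 6 (F'): F=RRGW U=WGWB R=YWBR D=YRYG L=OGOO
After move 7 (U): U=WWBG F=YWGW R=OBBR B=OGYB L=RROO
Query: B face = OGYB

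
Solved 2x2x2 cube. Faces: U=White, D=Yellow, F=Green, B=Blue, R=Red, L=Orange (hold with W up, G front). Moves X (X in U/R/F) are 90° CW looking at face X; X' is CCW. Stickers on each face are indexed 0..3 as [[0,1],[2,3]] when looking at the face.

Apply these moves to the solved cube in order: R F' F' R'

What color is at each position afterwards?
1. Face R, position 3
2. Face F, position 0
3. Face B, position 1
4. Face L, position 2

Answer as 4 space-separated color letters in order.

Answer: O Y B O

Derivation:
After move 1 (R): R=RRRR U=WGWG F=GYGY D=YBYB B=WBWB
After move 2 (F'): F=YYGG U=WGRR R=BRYR D=OOYB L=OGOW
After move 3 (F'): F=YGYG U=WGBY R=OROR D=GWYB L=OROR
After move 4 (R'): R=RROO U=WWBW F=YGYY D=GGYG B=BBWB
Query 1: R[3] = O
Query 2: F[0] = Y
Query 3: B[1] = B
Query 4: L[2] = O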